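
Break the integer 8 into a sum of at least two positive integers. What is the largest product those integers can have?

18

Define m[k] = max over 1≤i<k of i · max(k−i, m[k−i]); the inner max lets the remainder stay uncut if that's better.
m[2] = 1·max(1,0) = 1·1 = 1
m[3] = max(1·2, 2·1) = 2
m[4] = max(1·3, 2·2, 3·1) = 4
m[5] = max(1·4, 2·3, 3·2, 4·1) = 6
m[6] = max(1·6, 2·4, 3·3, 4·2, 5·1) = 9
m[7] = max(1·9, 2·6, 3·4, 4·3, 5·2, 6·1) = 12
m[8] = max(1·12, 2·9, 3·6, …, 6·2, 7·1) = 18
One optimal split: 3 + 3 + 2; product 3·3·2 = 18.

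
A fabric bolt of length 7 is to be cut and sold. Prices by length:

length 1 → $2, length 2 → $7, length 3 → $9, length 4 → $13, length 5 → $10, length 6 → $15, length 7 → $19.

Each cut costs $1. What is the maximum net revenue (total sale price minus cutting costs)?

21

Let v[k] be the best obtainable value from length k. For each k, try every first piece i and keep the best of price[i] + v[k−i] minus the 1 cut fee when i<k.
v[1] = 2
v[2] = max(2+2-1, 7+0) = 7
v[3] = max(2+7-1, 7+2-1, 9+0) = 9
v[4] = max(2+9-1, 7+7-1, 9+2-1, 13+0) = 13
v[5] = max(2+13-1, 7+9-1, 9+7-1, 13+2-1, 10+0) = 15
v[6] = max(2+15-1, 7+13-1, 9+9-1, 13+7-1, 10+2-1, 15+0) = 19
v[7] = max(2+19-1, 7+15-1, 9+13-1, …, 15+2-1, 19+0) = 21
One optimal plan: pieces 3 + 2 + 2 (2 cuts) → $23 − $2 = $21.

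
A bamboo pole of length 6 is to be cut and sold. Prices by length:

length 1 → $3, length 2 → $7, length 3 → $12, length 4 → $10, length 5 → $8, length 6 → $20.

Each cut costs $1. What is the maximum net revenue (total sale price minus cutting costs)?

23

Build v[k] bottom-up: v[k] = max over allowed piece i of (p[i] + v[k−i]) − 1 per cut.
v[1] = 3
v[2] = 7
v[3] = 12
v[4] = 14  (first piece 1, then v[3]=12)
v[5] = 18  (first piece 2, then v[3]=12)
v[6] = 23  (first piece 3, then v[3]=12)
One optimal plan: pieces 3 + 3 (1 cut) → $24 − $1 = $23.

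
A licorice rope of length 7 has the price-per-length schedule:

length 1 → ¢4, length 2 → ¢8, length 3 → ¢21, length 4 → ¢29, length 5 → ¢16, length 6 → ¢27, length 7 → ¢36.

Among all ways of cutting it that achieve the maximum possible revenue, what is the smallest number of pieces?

2

Consider every possible first cut. r[k] is the best of p[i]+r[k−i] over all sellable i≤k.
r[1] = 4
r[2] = max(4+4, 8+0) = 8
r[3] = max(4+8, 8+4, 21+0) = 21
r[4] = max(4+21, 8+8, 21+4, 29+0) = 29
r[5] = max(4+29, 8+21, 21+8, 29+4, 16+0) = 33
r[6] = max(4+33, 8+29, 21+21, 29+8, 16+4, 27+0) = 42
r[7] = max(4+42, 8+33, 21+29, …, 27+4, 36+0) = 50
Maximum revenue is ¢50.
Now minimize piece count subject to staying optimal: for each k, pieces[k] = 1 + min over i with p[i]+r[k−i]=r[k] of pieces[k−i].
pieces[4] = 1
pieces[5] = 2
pieces[6] = 2
pieces[7] = 2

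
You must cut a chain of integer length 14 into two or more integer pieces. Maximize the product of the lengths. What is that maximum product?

Fill f[k] for k=2..14: at each k try every first piece i and multiply by the better of (k−i) uncut or f[k−i].
Small cases: f[2]=1, f[3]=2, f[4]=4, f[5]=6, f[6]=9, f[7]=12, f[8]=18.
f[9] = 3×max(6,9) = 3×9 = 27
f[10] = 2×max(8,18) = 2×18 = 36
f[11] = 2×max(9,27) = 2×27 = 54
f[12] = 3×max(9,27) = 3×27 = 81
f[13] = 2×max(11,54) = 2×54 = 108
f[14] = 2×max(12,81) = 2×81 = 162
One optimal split: 3 + 3 + 3 + 3 + 2; product 3×3×3×3×2 = 162.

162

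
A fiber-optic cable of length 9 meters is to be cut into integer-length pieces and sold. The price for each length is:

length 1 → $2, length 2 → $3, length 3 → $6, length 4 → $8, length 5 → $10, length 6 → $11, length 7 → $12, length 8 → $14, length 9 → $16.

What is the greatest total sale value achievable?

Consider every possible first cut. r[k] is the best of p[i]+r[k−i] over all sellable i≤k.
r[1] = 2
r[2] = max(2+2, 3+0) = 4
r[3] = max(2+4, 3+2, 6+0) = 6
r[4] = max(2+6, 3+4, 6+2, 8+0) = 8
r[5] = max(2+8, 3+6, 6+4, 8+2, 10+0) = 10
r[6] = max(2+10, 3+8, 6+6, 8+4, 10+2, 11+0) = 12
r[7] = max(2+12, 3+10, 6+8, …, 11+2, 12+0) = 14
r[8] = max(2+14, 3+12, 6+10, …, 12+2, 14+0) = 16
r[9] = max(2+16, 3+14, 6+12, …, 14+2, 16+0) = 18
One optimal cutting: 1 + 1 + 1 + 1 + 1 + 1 + 1 + 1 + 1 → $2 + $2 + $2 + $2 + $2 + $2 + $2 + $2 + $2 = $18.

18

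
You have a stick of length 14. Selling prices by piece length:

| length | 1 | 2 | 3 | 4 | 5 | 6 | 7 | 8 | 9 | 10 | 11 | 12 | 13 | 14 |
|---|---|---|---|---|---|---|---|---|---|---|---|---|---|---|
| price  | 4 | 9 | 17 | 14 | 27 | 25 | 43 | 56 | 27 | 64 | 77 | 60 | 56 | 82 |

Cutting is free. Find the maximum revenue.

Consider every possible first cut. best[k] is the best of p[i]+best[k−i] over all sellable i≤k.
best[1] = 4
best[2] = 9
best[3] = 17
best[4] = 21  (first piece 1, then best[3]=17)
best[5] = 27
best[6] = 34  (first piece 3, then best[3]=17)
best[7] = 43
best[8] = 56
best[9] = 60  (first piece 1, then best[8]=56)
best[10] = 65  (first piece 2, then best[8]=56)
best[11] = 77
best[12] = 81  (first piece 1, then best[11]=77)
best[13] = 86  (first piece 2, then best[11]=77)
best[14] = 94  (first piece 3, then best[11]=77)
One optimal cutting: 11 + 3 → $77 + $17 = $94.

94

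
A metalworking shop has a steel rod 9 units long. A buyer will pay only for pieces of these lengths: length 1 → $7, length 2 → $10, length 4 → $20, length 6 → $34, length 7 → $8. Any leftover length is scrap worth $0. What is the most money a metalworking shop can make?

Consider every possible first cut. best[k] is the best of p[i]+best[k−i] over all sellable i≤k.
best[1] = 7
best[2] = max(7+7, 10+0) = 14
best[3] = max(7+14, 10+7) = 21
best[4] = max(7+21, 10+14, 20+0) = 28
best[5] = max(7+28, 10+21, 20+7) = 35
best[6] = max(7+35, 10+28, 20+14, 34+0) = 42
best[7] = max(7+42, 10+35, 20+21, 34+7, 8+0) = 49
best[8] = max(7+49, 10+42, 20+28, 34+14, 8+7) = 56
best[9] = max(7+56, 10+49, 20+35, 34+21, 8+14) = 63
One optimal cutting: 1 + 1 + 1 + 1 + 1 + 1 + 1 + 1 + 1 → $63.

63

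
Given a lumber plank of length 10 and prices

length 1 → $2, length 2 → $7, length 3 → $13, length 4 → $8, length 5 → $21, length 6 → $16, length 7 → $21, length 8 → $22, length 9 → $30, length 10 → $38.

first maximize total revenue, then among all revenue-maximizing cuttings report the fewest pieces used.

2

Build r[k] bottom-up: r[k] = max over allowed piece i of (p[i] + r[k−i]).
r[1] = 2
r[2] = max(2+2, 7+0) = 7
r[3] = max(2+7, 7+2, 13+0) = 13
r[4] = max(2+13, 7+7, 13+2, 8+0) = 15
r[5] = max(2+15, 7+13, 13+7, 8+2, 21+0) = 21
r[6] = max(2+21, 7+15, 13+13, 8+7, 21+2, 16+0) = 26
r[7] = max(2+26, 7+21, 13+15, …, 16+2, 21+0) = 28
r[8] = max(2+28, 7+26, 13+21, …, 21+2, 22+0) = 34
r[9] = max(2+34, 7+28, 13+26, …, 22+2, 30+0) = 39
r[10] = max(2+39, 7+34, 13+28, …, 30+2, 38+0) = 42
Maximum revenue is $42.
Now minimize piece count subject to staying optimal: for each k, pieces[k] = 1 + min over i with p[i]+r[k−i]=r[k] of pieces[k−i].
pieces[7] = 2
pieces[8] = 2
pieces[9] = 3
pieces[10] = 2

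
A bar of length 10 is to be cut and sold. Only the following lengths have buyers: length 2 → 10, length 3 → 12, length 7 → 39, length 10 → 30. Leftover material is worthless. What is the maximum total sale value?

51

Let best[k] be the best obtainable value from length k. For each k, try every first piece i and keep the best of price[i] + best[k−i].
best[1] = 0
best[2] = 10
best[3] = max(10+0, 12+0) = 12
best[4] = max(10+10, 12+0) = 20
best[5] = max(10+12, 12+10) = 22
best[6] = max(10+20, 12+12) = 30
best[7] = max(10+22, 12+20, 39+0) = 39
best[8] = max(10+30, 12+22, 39+0) = 40
best[9] = max(10+39, 12+30, 39+10) = 49
best[10] = max(10+40, 12+39, 39+12, 30+0) = 51
One optimal cutting: 7 + 3 → 51.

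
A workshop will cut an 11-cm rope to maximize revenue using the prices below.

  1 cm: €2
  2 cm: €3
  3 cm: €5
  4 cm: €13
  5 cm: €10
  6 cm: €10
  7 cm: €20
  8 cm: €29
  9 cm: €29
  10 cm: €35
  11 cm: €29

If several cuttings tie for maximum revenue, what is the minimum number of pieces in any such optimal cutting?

Build r[k] bottom-up: r[k] = max over allowed piece i of (p[i] + r[k−i]).
r[1] = 2
r[2] = 4  (first piece 1, then r[1]=2)
r[3] = 6  (first piece 1, then r[2]=4)
r[4] = 13
r[5] = 15  (first piece 1, then r[4]=13)
r[6] = 17  (first piece 1, then r[5]=15)
r[7] = 20
r[8] = 29
r[9] = 31  (first piece 1, then r[8]=29)
r[10] = 35
r[11] = 37  (first piece 1, then r[10]=35)
Maximum revenue is €37.
Now minimize piece count subject to staying optimal: for each k, pieces[k] = 1 + min over i with p[i]+r[k−i]=r[k] of pieces[k−i].
pieces[8] = 1
pieces[9] = 2
pieces[10] = 1
pieces[11] = 2

2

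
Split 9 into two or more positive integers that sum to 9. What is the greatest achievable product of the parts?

Define prod[k] = max over 1≤i<k of i · max(k−i, prod[k−i]); the inner max lets the remainder stay uncut if that's better.
prod[2] = 1*max(1,0) = 1*1 = 1
prod[3] = 1*max(2,1) = 1*2 = 2
prod[4] = 2*max(2,1) = 2*2 = 4
prod[5] = 2*max(3,2) = 2*3 = 6
prod[6] = 3*max(3,2) = 3*3 = 9
prod[7] = 2*max(5,6) = 2*6 = 12
prod[8] = 2*max(6,9) = 2*9 = 18
prod[9] = 3*max(6,9) = 3*9 = 27
One optimal split: 3 + 3 + 3; product 3*3*3 = 27.

27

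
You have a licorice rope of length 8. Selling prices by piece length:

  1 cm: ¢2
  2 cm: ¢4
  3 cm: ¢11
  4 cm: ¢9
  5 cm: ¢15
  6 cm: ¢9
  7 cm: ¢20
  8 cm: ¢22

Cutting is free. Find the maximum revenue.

26

Let r[k] be the best obtainable value from length k. For each k, try every first piece i and keep the best of price[i] + r[k−i].
r[1] = 2
r[2] = max(2+2, 4+0) = 4
r[3] = max(2+4, 4+2, 11+0) = 11
r[4] = max(2+11, 4+4, 11+2, 9+0) = 13
r[5] = max(2+13, 4+11, 11+4, 9+2, 15+0) = 15
r[6] = max(2+15, 4+13, 11+11, 9+4, 15+2, 9+0) = 22
r[7] = max(2+22, 4+15, 11+13, …, 9+2, 20+0) = 24
r[8] = max(2+24, 4+22, 11+15, …, 20+2, 22+0) = 26
One optimal cutting: 3 + 3 + 1 + 1 → ¢11 + ¢11 + ¢2 + ¢2 = ¢26.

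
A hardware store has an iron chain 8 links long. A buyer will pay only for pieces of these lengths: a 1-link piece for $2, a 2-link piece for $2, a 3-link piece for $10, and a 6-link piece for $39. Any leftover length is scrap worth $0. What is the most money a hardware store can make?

Build best[k] bottom-up: best[k] = max over allowed piece i of (p[i] + best[k−i]).
best[1] = 2
best[2] = 4  (first piece 1, then best[1]=2)
best[3] = 10
best[4] = 12  (first piece 1, then best[3]=10)
best[5] = 14  (first piece 1, then best[4]=12)
best[6] = 39
best[7] = 41  (first piece 1, then best[6]=39)
best[8] = 43  (first piece 1, then best[7]=41)
One optimal cutting: 6 + 1 + 1 → $43.

43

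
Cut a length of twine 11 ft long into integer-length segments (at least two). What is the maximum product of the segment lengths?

Let P[k] be the best product for length k (with at least one cut). For each first piece i, the rest contributes max(k−i, P[k−i]).
P[2] = 1·max(1,0) = 1·1 = 1
P[3] = max(1·2, 2·1) = 2
P[4] = max(1·3, 2·2, 3·1) = 4
P[5] = max(1·4, 2·3, 3·2, 4·1) = 6
P[6] = max(1·6, 2·4, 3·3, 4·2, 5·1) = 9
P[7] = max(1·9, 2·6, 3·4, 4·3, 5·2, 6·1) = 12
P[8] = max(1·12, 2·9, 3·6, …, 6·2, 7·1) = 18
P[9] = max(1·18, 2·12, 3·9, …, 7·2, 8·1) = 27
P[10] = max(1·27, 2·18, 3·12, …, 8·2, 9·1) = 36
P[11] = max(1·36, 2·27, 3·18, …, 9·2, 10·1) = 54
One optimal split: 3 + 3 + 3 + 2; product 3·3·3·2 = 54.

54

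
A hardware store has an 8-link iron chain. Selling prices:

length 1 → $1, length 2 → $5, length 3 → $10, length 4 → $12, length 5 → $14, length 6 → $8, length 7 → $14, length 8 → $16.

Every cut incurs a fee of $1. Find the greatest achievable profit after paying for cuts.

Let net[k] be the best obtainable value from length k. For each k, try every first piece i and keep the best of price[i] + net[k−i] minus the 1 cut fee when i<k.
net[1] = 1
net[2] = 5
net[3] = 10
net[4] = 12
net[5] = 14  (first piece 2, then net[3]=10)
net[6] = 19  (first piece 3, then net[3]=10)
net[7] = 21  (first piece 3, then net[4]=12)
net[8] = 23  (first piece 2, then net[6]=19)
One optimal plan: pieces 3 + 3 + 2 (2 cuts) → $25 − $2 = $23.

23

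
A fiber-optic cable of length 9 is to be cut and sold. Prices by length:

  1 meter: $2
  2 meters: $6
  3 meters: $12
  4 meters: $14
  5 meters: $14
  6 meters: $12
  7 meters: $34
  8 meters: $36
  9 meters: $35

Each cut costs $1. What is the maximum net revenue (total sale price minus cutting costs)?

39

Consider every possible first cut. v[k] is the best of p[i]+v[k−i] over all sellable i≤k, charging 1 whenever i<k.
v[1] = 2
v[2] = max(2+2-1, 6+0) = 6
v[3] = max(2+6-1, 6+2-1, 12+0) = 12
v[4] = max(2+12-1, 6+6-1, 12+2-1, 14+0) = 14
v[5] = max(2+14-1, 6+12-1, 12+6-1, 14+2-1, 14+0) = 17
v[6] = max(2+17-1, 6+14-1, 12+12-1, 14+6-1, 14+2-1, 12+0) = 23
v[7] = max(2+23-1, 6+17-1, 12+14-1, …, 12+2-1, 34+0) = 34
v[8] = max(2+34-1, 6+23-1, 12+17-1, …, 34+2-1, 36+0) = 36
v[9] = max(2+36-1, 6+34-1, 12+23-1, …, 36+2-1, 35+0) = 39
One optimal plan: pieces 7 + 2 (1 cut) → $40 − $1 = $39.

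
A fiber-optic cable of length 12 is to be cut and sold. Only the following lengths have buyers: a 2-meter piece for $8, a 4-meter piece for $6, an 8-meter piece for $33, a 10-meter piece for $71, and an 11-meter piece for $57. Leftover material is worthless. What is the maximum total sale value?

Let f[k] be the best obtainable value from length k. For each k, try every first piece i and keep the best of price[i] + f[k−i].
f[1] = 0
f[2] = 8
f[3] = 8
f[4] = 16  (first piece 2, then f[2]=8)
f[5] = 16
f[6] = 24  (first piece 2, then f[4]=16)
f[7] = 24
f[8] = 33
f[9] = 33
f[10] = 71
f[11] = 71
f[12] = 79  (first piece 2, then f[10]=71)
One optimal cutting: 10 + 2 → $79.

79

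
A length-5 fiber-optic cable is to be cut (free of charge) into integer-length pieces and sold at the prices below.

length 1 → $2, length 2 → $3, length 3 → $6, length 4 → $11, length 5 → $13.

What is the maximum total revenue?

13

Let v[k] be the best obtainable value from length k. For each k, try every first piece i and keep the best of price[i] + v[k−i].
v[1] = 2
v[2] = 4  (first piece 1, then v[1]=2)
v[3] = 6  (first piece 1, then v[2]=4)
v[4] = 11
v[5] = 13  (first piece 1, then v[4]=11)
One optimal cutting: 4 + 1 → $11 + $2 = $13.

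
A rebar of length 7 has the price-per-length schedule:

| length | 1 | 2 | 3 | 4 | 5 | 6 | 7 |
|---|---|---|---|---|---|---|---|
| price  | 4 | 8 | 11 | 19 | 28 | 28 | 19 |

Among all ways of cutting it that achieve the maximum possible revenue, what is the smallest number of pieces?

Let r[k] be the best obtainable value from length k. For each k, try every first piece i and keep the best of price[i] + r[k−i].
r[1] = 4
r[2] = max(4+4, 8+0) = 8
r[3] = max(4+8, 8+4, 11+0) = 12
r[4] = max(4+12, 8+8, 11+4, 19+0) = 19
r[5] = max(4+19, 8+12, 11+8, 19+4, 28+0) = 28
r[6] = max(4+28, 8+19, 11+12, 19+8, 28+4, 28+0) = 32
r[7] = max(4+32, 8+28, 11+19, …, 28+4, 19+0) = 36
Maximum revenue is ₹36.
Now minimize piece count subject to staying optimal: for each k, pieces[k] = 1 + min over i with p[i]+r[k−i]=r[k] of pieces[k−i].
pieces[4] = 1
pieces[5] = 1
pieces[6] = 2
pieces[7] = 2

2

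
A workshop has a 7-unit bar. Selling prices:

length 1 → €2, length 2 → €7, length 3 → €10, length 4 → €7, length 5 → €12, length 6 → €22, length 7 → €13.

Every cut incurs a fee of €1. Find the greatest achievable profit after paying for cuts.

Let r[k] be the best obtainable value from length k. For each k, try every first piece i and keep the best of price[i] + r[k−i] minus the 1 cut fee when i<k.
r[1] = 2
r[2] = max(2+2-1, 7+0) = 7
r[3] = max(2+7-1, 7+2-1, 10+0) = 10
r[4] = max(2+10-1, 7+7-1, 10+2-1, 7+0) = 13
r[5] = max(2+13-1, 7+10-1, 10+7-1, 7+2-1, 12+0) = 16
r[6] = max(2+16-1, 7+13-1, 10+10-1, 7+7-1, 12+2-1, 22+0) = 22
r[7] = max(2+22-1, 7+16-1, 10+13-1, …, 22+2-1, 13+0) = 23
One optimal plan: pieces 6 + 1 (1 cut) → €24 − €1 = €23.

23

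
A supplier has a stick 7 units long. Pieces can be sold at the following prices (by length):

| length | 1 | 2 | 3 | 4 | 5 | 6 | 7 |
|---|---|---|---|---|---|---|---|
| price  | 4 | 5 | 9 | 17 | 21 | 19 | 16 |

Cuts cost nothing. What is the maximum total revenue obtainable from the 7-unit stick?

29

Let R[k] be the best obtainable value from length k. For each k, try every first piece i and keep the best of price[i] + R[k−i].
R[1] = 4
R[2] = 8  (first piece 1, then R[1]=4)
R[3] = 12  (first piece 1, then R[2]=8)
R[4] = 17
R[5] = 21  (first piece 1, then R[4]=17)
R[6] = 25  (first piece 1, then R[5]=21)
R[7] = 29  (first piece 1, then R[6]=25)
One optimal cutting: 4 + 1 + 1 + 1 → 17 + 4 + 4 + 4 = 29.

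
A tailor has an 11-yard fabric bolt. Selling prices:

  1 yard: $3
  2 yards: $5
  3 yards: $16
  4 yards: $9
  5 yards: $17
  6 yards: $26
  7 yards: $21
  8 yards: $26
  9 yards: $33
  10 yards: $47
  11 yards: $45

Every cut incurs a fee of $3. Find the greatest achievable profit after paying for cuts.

47

Consider every possible first cut. v[k] is the best of p[i]+v[k−i] over all sellable i≤k, charging 3 whenever i<k.
v[1] = 3
v[2] = 5
v[3] = 16
v[4] = 16  (first piece 1, then v[3]=16)
v[5] = 18  (first piece 2, then v[3]=16)
v[6] = 29  (first piece 3, then v[3]=16)
v[7] = 29  (first piece 1, then v[6]=29)
v[8] = 31  (first piece 2, then v[6]=29)
v[9] = 42  (first piece 3, then v[6]=29)
v[10] = 47
v[11] = 47  (first piece 1, then v[10]=47)
One optimal plan: pieces 10 + 1 (1 cut) → $50 − $3 = $47.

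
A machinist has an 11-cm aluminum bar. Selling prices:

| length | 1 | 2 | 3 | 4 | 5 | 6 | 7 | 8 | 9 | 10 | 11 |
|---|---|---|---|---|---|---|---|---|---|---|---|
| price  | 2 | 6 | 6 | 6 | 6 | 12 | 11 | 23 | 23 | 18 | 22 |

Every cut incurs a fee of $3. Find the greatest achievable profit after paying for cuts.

Build r[k] bottom-up: r[k] = max over allowed piece i of (p[i] + r[k−i]) − 3 per cut.
r[1] = 2
r[2] = max(2+2-3, 6+0) = 6
r[3] = max(2+6-3, 6+2-3, 6+0) = 6
r[4] = max(2+6-3, 6+6-3, 6+2-3, 6+0) = 9
r[5] = max(2+9-3, 6+6-3, 6+6-3, 6+2-3, 6+0) = 9
r[6] = max(2+9-3, 6+9-3, 6+6-3, 6+6-3, 6+2-3, 12+0) = 12
r[7] = max(2+12-3, 6+9-3, 6+9-3, …, 12+2-3, 11+0) = 12
r[8] = max(2+12-3, 6+12-3, 6+9-3, …, 11+2-3, 23+0) = 23
r[9] = max(2+23-3, 6+12-3, 6+12-3, …, 23+2-3, 23+0) = 23
r[10] = max(2+23-3, 6+23-3, 6+12-3, …, 23+2-3, 18+0) = 26
r[11] = max(2+26-3, 6+23-3, 6+23-3, …, 18+2-3, 22+0) = 26
One optimal plan: pieces 9 + 2 (1 cut) → $29 − $3 = $26.

26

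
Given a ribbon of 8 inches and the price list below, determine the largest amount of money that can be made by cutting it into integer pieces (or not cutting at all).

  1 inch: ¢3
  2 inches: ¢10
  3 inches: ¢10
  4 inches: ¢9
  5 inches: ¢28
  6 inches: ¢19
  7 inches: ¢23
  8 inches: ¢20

41

Consider every possible first cut. R[k] is the best of p[i]+R[k−i] over all sellable i≤k.
R[1] = 3
R[2] = max(3+3, 10+0) = 10
R[3] = max(3+10, 10+3, 10+0) = 13
R[4] = max(3+13, 10+10, 10+3, 9+0) = 20
R[5] = max(3+20, 10+13, 10+10, 9+3, 28+0) = 28
R[6] = max(3+28, 10+20, 10+13, 9+10, 28+3, 19+0) = 31
R[7] = max(3+31, 10+28, 10+20, …, 19+3, 23+0) = 38
R[8] = max(3+38, 10+31, 10+28, …, 23+3, 20+0) = 41
One optimal cutting: 5 + 2 + 1 → ¢28 + ¢10 + ¢3 = ¢41.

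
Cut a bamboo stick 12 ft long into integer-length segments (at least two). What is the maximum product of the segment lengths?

81

Let P[k] be the best product for length k (with at least one cut). For each first piece i, the rest contributes max(k−i, P[k−i]).
Small cases: P[2]=1, P[3]=2, P[4]=4, P[5]=6.
P[6] = max(1·6, 2·4, 3·3, 4·2, 5·1) = 9
P[7] = max(1·9, 2·6, 3·4, 4·3, 5·2, 6·1) = 12
P[8] = max(1·12, 2·9, 3·6, …, 6·2, 7·1) = 18
P[9] = max(1·18, 2·12, 3·9, …, 7·2, 8·1) = 27
P[10] = max(1·27, 2·18, 3·12, …, 8·2, 9·1) = 36
P[11] = max(1·36, 2·27, 3·18, …, 9·2, 10·1) = 54
P[12] = max(1·54, 2·36, 3·27, …, 10·2, 11·1) = 81
One optimal split: 3 + 3 + 3 + 3; product 3·3·3·3 = 81.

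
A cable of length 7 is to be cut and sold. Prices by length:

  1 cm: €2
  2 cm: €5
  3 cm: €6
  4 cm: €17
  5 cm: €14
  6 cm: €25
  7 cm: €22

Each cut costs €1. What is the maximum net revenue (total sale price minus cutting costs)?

Build r[k] bottom-up: r[k] = max over allowed piece i of (p[i] + r[k−i]) − 1 per cut.
r[1] = 2
r[2] = 5
r[3] = 6  (first piece 1, then r[2]=5)
r[4] = 17
r[5] = 18  (first piece 1, then r[4]=17)
r[6] = 25
r[7] = 26  (first piece 1, then r[6]=25)
One optimal plan: pieces 6 + 1 (1 cut) → €27 − €1 = €26.

26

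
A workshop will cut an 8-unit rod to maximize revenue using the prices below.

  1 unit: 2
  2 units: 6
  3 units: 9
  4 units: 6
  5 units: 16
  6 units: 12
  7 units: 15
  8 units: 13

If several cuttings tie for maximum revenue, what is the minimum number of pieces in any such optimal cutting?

Let r[k] be the best obtainable value from length k. For each k, try every first piece i and keep the best of price[i] + r[k−i].
r[1] = 2
r[2] = max(2+2, 6+0) = 6
r[3] = max(2+6, 6+2, 9+0) = 9
r[4] = max(2+9, 6+6, 9+2, 6+0) = 12
r[5] = max(2+12, 6+9, 9+6, 6+2, 16+0) = 16
r[6] = max(2+16, 6+12, 9+9, 6+6, 16+2, 12+0) = 18
r[7] = max(2+18, 6+16, 9+12, …, 12+2, 15+0) = 22
r[8] = max(2+22, 6+18, 9+16, …, 15+2, 13+0) = 25
Maximum revenue is 25.
Now minimize piece count subject to staying optimal: for each k, pieces[k] = 1 + min over i with p[i]+r[k−i]=r[k] of pieces[k−i].
pieces[5] = 1
pieces[6] = 2
pieces[7] = 2
pieces[8] = 2

2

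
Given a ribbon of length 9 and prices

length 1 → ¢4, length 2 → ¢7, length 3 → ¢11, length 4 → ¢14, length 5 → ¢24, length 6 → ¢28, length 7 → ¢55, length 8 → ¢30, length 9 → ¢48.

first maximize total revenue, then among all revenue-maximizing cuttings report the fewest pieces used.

3

Let r[k] be the best obtainable value from length k. For each k, try every first piece i and keep the best of price[i] + r[k−i].
r[1] = 4
r[2] = max(4+4, 7+0) = 8
r[3] = max(4+8, 7+4, 11+0) = 12
r[4] = max(4+12, 7+8, 11+4, 14+0) = 16
r[5] = max(4+16, 7+12, 11+8, 14+4, 24+0) = 24
r[6] = max(4+24, 7+16, 11+12, 14+8, 24+4, 28+0) = 28
r[7] = max(4+28, 7+24, 11+16, …, 28+4, 55+0) = 55
r[8] = max(4+55, 7+28, 11+24, …, 55+4, 30+0) = 59
r[9] = max(4+59, 7+55, 11+28, …, 30+4, 48+0) = 63
Maximum revenue is ¢63.
Now minimize piece count subject to staying optimal: for each k, pieces[k] = 1 + min over i with p[i]+r[k−i]=r[k] of pieces[k−i].
pieces[6] = 1
pieces[7] = 1
pieces[8] = 2
pieces[9] = 3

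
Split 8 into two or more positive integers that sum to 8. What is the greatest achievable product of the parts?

18

Define prod[k] = max over 1≤i<k of i · max(k−i, prod[k−i]); the inner max lets the remainder stay uncut if that's better.
prod[2] = 1·max(1,0) = 1·1 = 1
prod[3] = max(1·2, 2·1) = 2
prod[4] = max(1·3, 2·2, 3·1) = 4
prod[5] = max(1·4, 2·3, 3·2, 4·1) = 6
prod[6] = max(1·6, 2·4, 3·3, 4·2, 5·1) = 9
prod[7] = max(1·9, 2·6, 3·4, 4·3, 5·2, 6·1) = 12
prod[8] = max(1·12, 2·9, 3·6, …, 6·2, 7·1) = 18
One optimal split: 3 + 3 + 2; product 3·3·2 = 18.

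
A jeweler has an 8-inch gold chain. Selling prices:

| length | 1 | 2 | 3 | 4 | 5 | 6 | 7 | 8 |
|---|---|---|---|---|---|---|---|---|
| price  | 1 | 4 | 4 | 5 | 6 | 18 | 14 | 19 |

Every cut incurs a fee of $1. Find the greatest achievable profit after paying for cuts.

21

Consider every possible first cut. r[k] is the best of p[i]+r[k−i] over all sellable i≤k, charging 1 whenever i<k.
r[1] = 1
r[2] = max(1+1-1, 4+0) = 4
r[3] = max(1+4-1, 4+1-1, 4+0) = 4
r[4] = max(1+4-1, 4+4-1, 4+1-1, 5+0) = 7
r[5] = max(1+7-1, 4+4-1, 4+4-1, 5+1-1, 6+0) = 7
r[6] = max(1+7-1, 4+7-1, 4+4-1, 5+4-1, 6+1-1, 18+0) = 18
r[7] = max(1+18-1, 4+7-1, 4+7-1, …, 18+1-1, 14+0) = 18
r[8] = max(1+18-1, 4+18-1, 4+7-1, …, 14+1-1, 19+0) = 21
One optimal plan: pieces 6 + 2 (1 cut) → $22 − $1 = $21.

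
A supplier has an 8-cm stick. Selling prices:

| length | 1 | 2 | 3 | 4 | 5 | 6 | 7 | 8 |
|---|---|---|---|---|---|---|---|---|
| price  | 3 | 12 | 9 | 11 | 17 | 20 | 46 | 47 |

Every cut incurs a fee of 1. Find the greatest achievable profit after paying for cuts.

48

Consider every possible first cut. r[k] is the best of p[i]+r[k−i] over all sellable i≤k, charging 1 whenever i<k.
r[1] = 3
r[2] = 12
r[3] = 14  (first piece 1, then r[2]=12)
r[4] = 23  (first piece 2, then r[2]=12)
r[5] = 25  (first piece 1, then r[4]=23)
r[6] = 34  (first piece 2, then r[4]=23)
r[7] = 46
r[8] = 48  (first piece 1, then r[7]=46)
One optimal plan: pieces 7 + 1 (1 cut) → 49 − 1 = 48.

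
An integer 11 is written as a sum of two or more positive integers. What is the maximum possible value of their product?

54

Let m[k] be the best product for length k (with at least one cut). For each first piece i, the rest contributes max(k−i, m[k−i]).
m[2] = 1*max(1,0) = 1*1 = 1
m[3] = max(1*2, 2*1) = 2
m[4] = max(1*3, 2*2, 3*1) = 4
m[5] = max(1*4, 2*3, 3*2, 4*1) = 6
m[6] = max(1*6, 2*4, 3*3, 4*2, 5*1) = 9
m[7] = max(1*9, 2*6, 3*4, 4*3, 5*2, 6*1) = 12
m[8] = max(1*12, 2*9, 3*6, …, 6*2, 7*1) = 18
m[9] = max(1*18, 2*12, 3*9, …, 7*2, 8*1) = 27
m[10] = max(1*27, 2*18, 3*12, …, 8*2, 9*1) = 36
m[11] = max(1*36, 2*27, 3*18, …, 9*2, 10*1) = 54
One optimal split: 3 + 3 + 3 + 2; product 3*3*3*2 = 54.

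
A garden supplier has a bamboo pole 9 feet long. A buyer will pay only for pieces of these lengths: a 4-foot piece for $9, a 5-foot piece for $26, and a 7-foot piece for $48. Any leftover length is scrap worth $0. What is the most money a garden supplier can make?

Build best[k] bottom-up: best[k] = max over allowed piece i of (p[i] + best[k−i]).
best[1] = 0
best[2] = 0
best[3] = 0
best[4] = 9
best[5] = max(9+0, 26+0) = 26
best[6] = max(9+0, 26+0) = 26
best[7] = max(9+0, 26+0, 48+0) = 48
best[8] = max(9+9, 26+0, 48+0) = 48
best[9] = max(9+26, 26+9, 48+0) = 48
One optimal cutting: pieces 7 with 2 feet of scrap → $48.

48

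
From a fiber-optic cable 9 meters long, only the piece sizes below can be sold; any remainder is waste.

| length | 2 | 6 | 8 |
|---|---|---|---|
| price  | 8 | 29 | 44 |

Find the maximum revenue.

44

Consider every possible first cut. best[k] is the best of p[i]+best[k−i] over all sellable i≤k.
best[1] = 0
best[2] = 8
best[3] = 8
best[4] = 16  (first piece 2, then best[2]=8)
best[5] = 16
best[6] = 29
best[7] = 29
best[8] = 44
best[9] = 44
One optimal cutting: pieces 8 with 1 meter of scrap → $44.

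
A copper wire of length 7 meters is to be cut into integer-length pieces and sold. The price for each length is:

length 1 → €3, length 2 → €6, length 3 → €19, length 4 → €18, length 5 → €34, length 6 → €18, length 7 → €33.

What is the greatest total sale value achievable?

Consider every possible first cut. R[k] is the best of p[i]+R[k−i] over all sellable i≤k.
R[1] = 3
R[2] = 6  (first piece 1, then R[1]=3)
R[3] = 19
R[4] = 22  (first piece 1, then R[3]=19)
R[5] = 34
R[6] = 38  (first piece 3, then R[3]=19)
R[7] = 41  (first piece 1, then R[6]=38)
One optimal cutting: 3 + 3 + 1 → €19 + €19 + €3 = €41.

41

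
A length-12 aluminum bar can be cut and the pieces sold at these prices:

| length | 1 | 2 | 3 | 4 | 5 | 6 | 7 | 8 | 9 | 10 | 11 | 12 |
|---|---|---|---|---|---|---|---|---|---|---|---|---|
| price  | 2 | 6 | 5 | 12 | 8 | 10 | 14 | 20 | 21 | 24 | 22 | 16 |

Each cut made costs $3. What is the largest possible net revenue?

Consider every possible first cut. r[k] is the best of p[i]+r[k−i] over all sellable i≤k, charging 3 whenever i<k.
r[1] = 2
r[2] = max(2+2-3, 6+0) = 6
r[3] = max(2+6-3, 6+2-3, 5+0) = 5
r[4] = max(2+5-3, 6+6-3, 5+2-3, 12+0) = 12
r[5] = max(2+12-3, 6+5-3, 5+6-3, 12+2-3, 8+0) = 11
r[6] = max(2+11-3, 6+12-3, 5+5-3, 12+6-3, 8+2-3, 10+0) = 15
r[7] = max(2+15-3, 6+11-3, 5+12-3, …, 10+2-3, 14+0) = 14
r[8] = max(2+14-3, 6+15-3, 5+11-3, …, 14+2-3, 20+0) = 21
r[9] = max(2+21-3, 6+14-3, 5+15-3, …, 20+2-3, 21+0) = 21
r[10] = max(2+21-3, 6+21-3, 5+14-3, …, 21+2-3, 24+0) = 24
r[11] = max(2+24-3, 6+21-3, 5+21-3, …, 24+2-3, 22+0) = 24
r[12] = max(2+24-3, 6+24-3, 5+21-3, …, 22+2-3, 16+0) = 30
One optimal plan: pieces 4 + 4 + 4 (2 cuts) → $36 − $6 = $30.

30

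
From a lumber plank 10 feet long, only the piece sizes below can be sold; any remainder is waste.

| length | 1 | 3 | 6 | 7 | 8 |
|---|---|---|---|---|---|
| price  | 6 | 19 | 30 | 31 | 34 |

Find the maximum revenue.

Consider every possible first cut. f[k] is the best of p[i]+f[k−i] over all sellable i≤k.
f[1] = 6
f[2] = 12  (first piece 1, then f[1]=6)
f[3] = max(6+12, 19+0) = 19
f[4] = max(6+19, 19+6) = 25
f[5] = max(6+25, 19+12) = 31
f[6] = max(6+31, 19+19, 30+0) = 38
f[7] = max(6+38, 19+25, 30+6, 31+0) = 44
f[8] = max(6+44, 19+31, 30+12, 31+6, 34+0) = 50
f[9] = max(6+50, 19+38, 30+19, 31+12, 34+6) = 57
f[10] = max(6+57, 19+44, 30+25, 31+19, 34+12) = 63
One optimal cutting: 3 + 3 + 3 + 1 → $63.

63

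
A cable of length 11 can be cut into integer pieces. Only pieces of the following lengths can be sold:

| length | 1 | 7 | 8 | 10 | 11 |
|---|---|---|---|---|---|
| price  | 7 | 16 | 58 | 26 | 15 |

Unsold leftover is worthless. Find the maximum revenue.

Let best[k] be the best obtainable value from length k. For each k, try every first piece i and keep the best of price[i] + best[k−i].
best[1] = 7
best[2] = 14  (first piece 1, then best[1]=7)
best[3] = 21  (first piece 1, then best[2]=14)
best[4] = 28  (first piece 1, then best[3]=21)
best[5] = 35  (first piece 1, then best[4]=28)
best[6] = 42  (first piece 1, then best[5]=35)
best[7] = 49  (first piece 1, then best[6]=42)
best[8] = 58
best[9] = 65  (first piece 1, then best[8]=58)
best[10] = 72  (first piece 1, then best[9]=65)
best[11] = 79  (first piece 1, then best[10]=72)
One optimal cutting: 8 + 1 + 1 + 1 → 79.

79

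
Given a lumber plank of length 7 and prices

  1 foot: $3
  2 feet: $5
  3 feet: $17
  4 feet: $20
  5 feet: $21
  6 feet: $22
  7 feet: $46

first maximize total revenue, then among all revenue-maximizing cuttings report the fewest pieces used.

1

Consider every possible first cut. r[k] is the best of p[i]+r[k−i] over all sellable i≤k.
r[1] = 3
r[2] = 6  (first piece 1, then r[1]=3)
r[3] = 17
r[4] = 20  (first piece 1, then r[3]=17)
r[5] = 23  (first piece 1, then r[4]=20)
r[6] = 34  (first piece 3, then r[3]=17)
r[7] = 46
Maximum revenue is $46.
Now minimize piece count subject to staying optimal: for each k, pieces[k] = 1 + min over i with p[i]+r[k−i]=r[k] of pieces[k−i].
pieces[4] = 1
pieces[5] = 2
pieces[6] = 2
pieces[7] = 1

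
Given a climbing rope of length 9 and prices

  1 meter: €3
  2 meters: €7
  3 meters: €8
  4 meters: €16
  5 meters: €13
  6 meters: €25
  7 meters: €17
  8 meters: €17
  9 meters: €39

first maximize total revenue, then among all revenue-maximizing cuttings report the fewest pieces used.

Build r[k] bottom-up: r[k] = max over allowed piece i of (p[i] + r[k−i]).
r[1] = 3
r[2] = max(3+3, 7+0) = 7
r[3] = max(3+7, 7+3, 8+0) = 10
r[4] = max(3+10, 7+7, 8+3, 16+0) = 16
r[5] = max(3+16, 7+10, 8+7, 16+3, 13+0) = 19
r[6] = max(3+19, 7+16, 8+10, 16+7, 13+3, 25+0) = 25
r[7] = max(3+25, 7+19, 8+16, …, 25+3, 17+0) = 28
r[8] = max(3+28, 7+25, 8+19, …, 17+3, 17+0) = 32
r[9] = max(3+32, 7+28, 8+25, …, 17+3, 39+0) = 39
Maximum revenue is €39.
Now minimize piece count subject to staying optimal: for each k, pieces[k] = 1 + min over i with p[i]+r[k−i]=r[k] of pieces[k−i].
pieces[6] = 1
pieces[7] = 2
pieces[8] = 2
pieces[9] = 1

1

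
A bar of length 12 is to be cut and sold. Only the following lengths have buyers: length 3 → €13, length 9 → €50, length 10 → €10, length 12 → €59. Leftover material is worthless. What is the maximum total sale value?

Let best[k] be the best obtainable value from length k. For each k, try every first piece i and keep the best of price[i] + best[k−i].
best[1] = 0
best[2] = 0
best[3] = 13
best[4] = 13
best[5] = 13
best[6] = 26  (first piece 3, then best[3]=13)
best[7] = 26
best[8] = 26
best[9] = 50
best[10] = 50
best[11] = 50
best[12] = 63  (first piece 3, then best[9]=50)
One optimal cutting: 9 + 3 → €63.

63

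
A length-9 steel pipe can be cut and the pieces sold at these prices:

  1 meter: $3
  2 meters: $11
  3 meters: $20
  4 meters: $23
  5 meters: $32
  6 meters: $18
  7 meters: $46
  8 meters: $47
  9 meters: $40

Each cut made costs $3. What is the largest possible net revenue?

54

Build r[k] bottom-up: r[k] = max over allowed piece i of (p[i] + r[k−i]) − 3 per cut.
r[1] = 3
r[2] = 11
r[3] = 20
r[4] = 23
r[5] = 32
r[6] = 37  (first piece 3, then r[3]=20)
r[7] = 46
r[8] = 49  (first piece 3, then r[5]=32)
r[9] = 54  (first piece 2, then r[7]=46)
One optimal plan: pieces 7 + 2 (1 cut) → $57 − $3 = $54.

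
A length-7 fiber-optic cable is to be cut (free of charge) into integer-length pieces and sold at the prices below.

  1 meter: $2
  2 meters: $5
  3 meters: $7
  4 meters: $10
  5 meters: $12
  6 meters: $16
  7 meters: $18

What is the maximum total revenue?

Let r[k] be the best obtainable value from length k. For each k, try every first piece i and keep the best of price[i] + r[k−i].
r[1] = 2
r[2] = 5
r[3] = 7  (first piece 1, then r[2]=5)
r[4] = 10  (first piece 2, then r[2]=5)
r[5] = 12  (first piece 1, then r[4]=10)
r[6] = 16
r[7] = 18  (first piece 1, then r[6]=16)
One optimal cutting: 6 + 1 → $16 + $2 = $18.

18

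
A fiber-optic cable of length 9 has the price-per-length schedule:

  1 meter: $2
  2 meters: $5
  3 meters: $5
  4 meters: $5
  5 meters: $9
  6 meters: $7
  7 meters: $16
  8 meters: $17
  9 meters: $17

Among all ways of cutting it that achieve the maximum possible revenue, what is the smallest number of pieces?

5

Consider every possible first cut. r[k] is the best of p[i]+r[k−i] over all sellable i≤k.
r[1] = 2
r[2] = 5
r[3] = 7  (first piece 1, then r[2]=5)
r[4] = 10  (first piece 2, then r[2]=5)
r[5] = 12  (first piece 1, then r[4]=10)
r[6] = 15  (first piece 2, then r[4]=10)
r[7] = 17  (first piece 1, then r[6]=15)
r[8] = 20  (first piece 2, then r[6]=15)
r[9] = 22  (first piece 1, then r[8]=20)
Maximum revenue is $22.
Now minimize piece count subject to staying optimal: for each k, pieces[k] = 1 + min over i with p[i]+r[k−i]=r[k] of pieces[k−i].
pieces[6] = 3
pieces[7] = 4
pieces[8] = 4
pieces[9] = 5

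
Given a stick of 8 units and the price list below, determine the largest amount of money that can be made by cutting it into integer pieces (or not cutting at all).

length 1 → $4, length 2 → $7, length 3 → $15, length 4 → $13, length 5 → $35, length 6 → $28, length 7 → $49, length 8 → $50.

Let v[k] be the best obtainable value from length k. For each k, try every first piece i and keep the best of price[i] + v[k−i].
v[1] = 4
v[2] = max(4+4, 7+0) = 8
v[3] = max(4+8, 7+4, 15+0) = 15
v[4] = max(4+15, 7+8, 15+4, 13+0) = 19
v[5] = max(4+19, 7+15, 15+8, 13+4, 35+0) = 35
v[6] = max(4+35, 7+19, 15+15, 13+8, 35+4, 28+0) = 39
v[7] = max(4+39, 7+35, 15+19, …, 28+4, 49+0) = 49
v[8] = max(4+49, 7+39, 15+35, …, 49+4, 50+0) = 53
One optimal cutting: 7 + 1 → $49 + $4 = $53.

53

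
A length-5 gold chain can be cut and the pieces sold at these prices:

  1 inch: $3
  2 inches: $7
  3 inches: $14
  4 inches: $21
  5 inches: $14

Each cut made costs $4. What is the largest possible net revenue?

20

Consider every possible first cut. r[k] is the best of p[i]+r[k−i] over all sellable i≤k, charging 4 whenever i<k.
r[1] = 3
r[2] = 7
r[3] = 14
r[4] = 21
r[5] = 20  (first piece 1, then r[4]=21)
One optimal plan: pieces 4 + 1 (1 cut) → $24 − $4 = $20.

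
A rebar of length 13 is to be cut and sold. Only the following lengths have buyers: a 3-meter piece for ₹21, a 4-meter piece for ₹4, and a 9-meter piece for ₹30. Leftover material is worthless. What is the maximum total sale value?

Consider every possible first cut. r[k] is the best of p[i]+r[k−i] over all sellable i≤k.
r[1] = 0
r[2] = 0
r[3] = 21
r[4] = max(21+0, 4+0) = 21
r[5] = max(21+0, 4+0) = 21
r[6] = max(21+21, 4+0) = 42
r[7] = max(21+21, 4+21) = 42
r[8] = max(21+21, 4+21) = 42
r[9] = max(21+42, 4+21, 30+0) = 63
r[10] = max(21+42, 4+42, 30+0) = 63
r[11] = max(21+42, 4+42, 30+0) = 63
r[12] = max(21+63, 4+42, 30+21) = 84
r[13] = max(21+63, 4+63, 30+21) = 84
One optimal cutting: pieces 3 + 3 + 3 + 3 with 1 meter of scrap → ₹84.

84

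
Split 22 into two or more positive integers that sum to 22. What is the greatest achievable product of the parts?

Fill P[k] for k=2..22: at each k try every first piece i and multiply by the better of (k−i) uncut or P[k−i].
P[2] = 1·max(1,0) = 1·1 = 1
P[3] = max(1·2, 2·1) = 2
P[4] = max(1·3, 2·2, 3·1) = 4
P[5] = max(1·4, 2·3, 3·2, 4·1) = 6
P[6] = max(1·6, 2·4, 3·3, 4·2, 5·1) = 9
P[7] = max(1·9, 2·6, 3·4, 4·3, 5·2, 6·1) = 12
P[8] = max(1·12, 2·9, 3·6, …, 6·2, 7·1) = 18
P[9] = max(1·18, 2·12, 3·9, …, 7·2, 8·1) = 27
P[10] = max(1·27, 2·18, 3·12, …, 8·2, 9·1) = 36
P[11] = max(1·36, 2·27, 3·18, …, 9·2, 10·1) = 54
P[12] = max(1·54, 2·36, 3·27, …, 10·2, 11·1) = 81
P[13] = max(1·81, 2·54, 3·36, …, 11·2, 12·1) = 108
P[14] = max(1·108, 2·81, 3·54, …, 12·2, 13·1) = 162
P[15] = max(1·162, 2·108, 3·81, …, 13·2, 14·1) = 243
P[16] = max(1·243, 2·162, 3·108, …, 14·2, 15·1) = 324
P[17] = max(1·324, 2·243, 3·162, …, 15·2, 16·1) = 486
P[18] = max(1·486, 2·324, 3·243, …, 16·2, 17·1) = 729
P[19] = max(1·729, 2·486, 3·324, …, 17·2, 18·1) = 972
P[20] = max(1·972, 2·729, 3·486, …, 18·2, 19·1) = 1458
P[21] = max(1·1458, 2·972, 3·729, …, 19·2, 20·1) = 2187
P[22] = max(1·2187, 2·1458, 3·972, …, 20·2, 21·1) = 2916
One optimal split: 3 + 3 + 3 + 3 + 3 + 3 + 2 + 2; product 3·3·3·3·3·3·2·2 = 2916.

2916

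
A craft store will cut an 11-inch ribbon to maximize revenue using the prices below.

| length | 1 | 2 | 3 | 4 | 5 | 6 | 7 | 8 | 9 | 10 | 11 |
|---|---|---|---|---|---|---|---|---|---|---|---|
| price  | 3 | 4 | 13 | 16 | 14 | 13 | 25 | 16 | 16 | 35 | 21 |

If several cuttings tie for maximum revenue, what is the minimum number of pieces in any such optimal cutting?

3

Let r[k] be the best obtainable value from length k. For each k, try every first piece i and keep the best of price[i] + r[k−i].
r[1] = 3
r[2] = 6  (first piece 1, then r[1]=3)
r[3] = 13
r[4] = 16  (first piece 1, then r[3]=13)
r[5] = 19  (first piece 1, then r[4]=16)
r[6] = 26  (first piece 3, then r[3]=13)
r[7] = 29  (first piece 1, then r[6]=26)
r[8] = 32  (first piece 1, then r[7]=29)
r[9] = 39  (first piece 3, then r[6]=26)
r[10] = 42  (first piece 1, then r[9]=39)
r[11] = 45  (first piece 1, then r[10]=42)
Maximum revenue is ¢45.
Now minimize piece count subject to staying optimal: for each k, pieces[k] = 1 + min over i with p[i]+r[k−i]=r[k] of pieces[k−i].
pieces[8] = 2
pieces[9] = 3
pieces[10] = 3
pieces[11] = 3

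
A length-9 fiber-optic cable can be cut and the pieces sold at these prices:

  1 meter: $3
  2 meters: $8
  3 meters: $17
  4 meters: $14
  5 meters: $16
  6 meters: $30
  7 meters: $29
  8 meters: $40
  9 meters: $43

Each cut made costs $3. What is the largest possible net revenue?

Consider every possible first cut. net[k] is the best of p[i]+net[k−i] over all sellable i≤k, charging 3 whenever i<k.
net[1] = 3
net[2] = 8
net[3] = 17
net[4] = 17  (first piece 1, then net[3]=17)
net[5] = 22  (first piece 2, then net[3]=17)
net[6] = 31  (first piece 3, then net[3]=17)
net[7] = 31  (first piece 1, then net[6]=31)
net[8] = 40
net[9] = 45  (first piece 3, then net[6]=31)
One optimal plan: pieces 3 + 3 + 3 (2 cuts) → $51 − $6 = $45.

45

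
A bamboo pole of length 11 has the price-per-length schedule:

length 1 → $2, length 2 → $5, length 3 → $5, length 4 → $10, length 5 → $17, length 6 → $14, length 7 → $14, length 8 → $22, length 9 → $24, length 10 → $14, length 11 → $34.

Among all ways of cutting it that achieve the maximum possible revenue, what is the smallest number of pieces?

Consider every possible first cut. r[k] is the best of p[i]+r[k−i] over all sellable i≤k.
r[1] = 2
r[2] = 5
r[3] = 7  (first piece 1, then r[2]=5)
r[4] = 10  (first piece 2, then r[2]=5)
r[5] = 17
r[6] = 19  (first piece 1, then r[5]=17)
r[7] = 22  (first piece 2, then r[5]=17)
r[8] = 24  (first piece 1, then r[7]=22)
r[9] = 27  (first piece 2, then r[7]=22)
r[10] = 34  (first piece 5, then r[5]=17)
r[11] = 36  (first piece 1, then r[10]=34)
Maximum revenue is $36.
Now minimize piece count subject to staying optimal: for each k, pieces[k] = 1 + min over i with p[i]+r[k−i]=r[k] of pieces[k−i].
pieces[8] = 3
pieces[9] = 2
pieces[10] = 2
pieces[11] = 3

3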